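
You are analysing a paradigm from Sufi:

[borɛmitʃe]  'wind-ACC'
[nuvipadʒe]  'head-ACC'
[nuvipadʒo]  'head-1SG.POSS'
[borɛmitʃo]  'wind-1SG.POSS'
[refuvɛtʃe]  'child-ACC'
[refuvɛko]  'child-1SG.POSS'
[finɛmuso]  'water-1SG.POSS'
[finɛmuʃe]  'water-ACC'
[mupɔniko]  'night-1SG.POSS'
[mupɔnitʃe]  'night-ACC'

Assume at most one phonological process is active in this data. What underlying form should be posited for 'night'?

The root 'night' surfaces as [mupɔnitʃe] and [mupɔniko], with a stem-final [tʃ] ~ [k] alternation.
The stem 'wind' ([borɛmitʃe], [borɛmitʃo]) shows [tʃ] unchanged in both environments, so [tʃ] cannot be basic with [k] derived before the 1SG.POSS suffix.
So /k/ is underlying, and a rule of palatalization before a front vowel — /k/ and /s/ become palato-alveolar [tʃ] and [ʃ] before a front vowel — gives [tʃ].

/mupɔnik/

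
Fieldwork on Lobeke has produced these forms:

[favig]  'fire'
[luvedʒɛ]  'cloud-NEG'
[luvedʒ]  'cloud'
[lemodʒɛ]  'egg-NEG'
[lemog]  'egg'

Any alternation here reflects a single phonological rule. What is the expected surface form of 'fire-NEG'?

'egg' shows [dʒ] ~ [g] at the end of the stem ([lemodʒɛ] vs [lemog]).
But 'cloud' keeps [dʒ] in both environments ([luvedʒɛ], [luvedʒ]), so there is no rule changing /dʒ/ to [g] in isolation.
The alternation reflects palatalization before a front vowel: /g/ becomes palato-alveolar [dʒ] before a front vowel. /g/ is underlying.
From [favig] the stem 'fire' is /favig/; before a front vowel this yields [favidʒɛ].

[favidʒɛ]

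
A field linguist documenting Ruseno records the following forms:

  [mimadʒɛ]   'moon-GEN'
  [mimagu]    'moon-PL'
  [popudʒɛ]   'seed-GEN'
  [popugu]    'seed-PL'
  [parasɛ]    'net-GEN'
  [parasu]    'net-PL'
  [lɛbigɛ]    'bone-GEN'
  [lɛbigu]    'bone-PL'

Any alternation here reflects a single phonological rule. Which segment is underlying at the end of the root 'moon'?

'moon' shows [dʒ] ~ [g] at the end of the stem ([mimadʒɛ] vs [mimagu]).
If /g/ were underlying and a rule turned it into [dʒ] before the GEN suffix, 'bone' would also alternate; but it has [g] in both [lɛbigɛ] and [lɛbigu].
So /dʒ/ is underlying, and a rule of depalatalization — palato-alveolar /dʒ/ becomes [g] when no front vowel follows — gives [g].

/dʒ/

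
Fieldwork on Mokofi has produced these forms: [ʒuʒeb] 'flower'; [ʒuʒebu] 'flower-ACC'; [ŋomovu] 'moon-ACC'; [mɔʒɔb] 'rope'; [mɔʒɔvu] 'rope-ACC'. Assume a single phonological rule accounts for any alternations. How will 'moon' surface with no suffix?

[ŋomob]

The stem for 'rope' ends in [b] in [mɔʒɔb] but [v] in [mɔʒɔvu].
If /b/ were underlying and a rule turned it into [v] before the ACC suffix, 'flower' would also alternate; but it has [b] in both [ʒuʒeb] and [ʒuʒebu].
The alternation reflects word-final hardening: voiced fricatives become stops word-finally. /v/ is underlying.
The one attested form of 'moon', [ŋomovu], shows underlying /ŋomov/. Applying the same rule word-finally gives [ŋomob].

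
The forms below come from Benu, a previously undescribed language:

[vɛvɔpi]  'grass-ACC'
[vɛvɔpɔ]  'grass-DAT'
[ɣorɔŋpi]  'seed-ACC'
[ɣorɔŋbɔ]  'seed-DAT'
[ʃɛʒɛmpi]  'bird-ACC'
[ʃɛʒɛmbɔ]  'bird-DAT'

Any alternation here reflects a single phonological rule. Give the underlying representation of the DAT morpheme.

The DAT suffix surfaces as [-bɔ] and [-pɔ], depending on the final segment of the stem.
By contrast the ACC suffix keeps its initial [p] throughout — that segment must be underlying.
So the underlying form is /-bɔ/, and voiced stops become voiceless after a vowel.

/-bɔ/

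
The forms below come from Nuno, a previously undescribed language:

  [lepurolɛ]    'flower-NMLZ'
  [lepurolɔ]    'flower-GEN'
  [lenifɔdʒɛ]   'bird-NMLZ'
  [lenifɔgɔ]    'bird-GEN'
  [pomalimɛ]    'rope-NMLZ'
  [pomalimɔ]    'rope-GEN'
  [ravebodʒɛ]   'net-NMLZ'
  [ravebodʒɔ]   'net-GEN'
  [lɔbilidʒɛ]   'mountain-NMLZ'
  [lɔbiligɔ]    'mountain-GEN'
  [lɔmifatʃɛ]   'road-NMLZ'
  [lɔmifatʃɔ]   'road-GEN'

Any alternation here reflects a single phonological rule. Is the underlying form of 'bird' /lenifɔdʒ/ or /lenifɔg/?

The stem for 'bird' ends in [dʒ] in [lenifɔdʒɛ] but [g] in [lenifɔgɔ].
Compare 'net', with invariant [dʒ] in [ravebodʒɛ] and [ravebodʒɔ]: an analysis with underlying /dʒ/ and a rule producing [g] before the GEN suffix would wrongly predict alternation here too.
The alternation reflects palatalization before a front vowel: /g/ becomes palato-alveolar [dʒ] before a front vowel. /g/ is underlying.

/lenifɔg/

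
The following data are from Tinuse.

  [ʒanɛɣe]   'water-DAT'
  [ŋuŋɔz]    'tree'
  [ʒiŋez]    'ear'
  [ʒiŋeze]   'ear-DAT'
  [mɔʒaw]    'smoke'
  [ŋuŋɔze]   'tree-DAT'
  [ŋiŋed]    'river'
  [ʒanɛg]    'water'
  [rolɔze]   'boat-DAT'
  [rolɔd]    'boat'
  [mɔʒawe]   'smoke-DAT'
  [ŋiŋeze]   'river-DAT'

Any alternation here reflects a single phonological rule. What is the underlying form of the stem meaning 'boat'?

/rolɔd/

The stem for 'boat' ends in [d] in [rolɔd] but [z] in [rolɔze].
The stem 'tree' ([ŋuŋɔz], [ŋuŋɔze]) shows [z] unchanged in both environments, so [z] cannot be basic with [d] derived in isolation.
Therefore /d/ is basic and [z] is derived by intervocalic spirantization (voiced stops become fricatives between vowels).
The underlying form of 'boat' is therefore /rolɔd/.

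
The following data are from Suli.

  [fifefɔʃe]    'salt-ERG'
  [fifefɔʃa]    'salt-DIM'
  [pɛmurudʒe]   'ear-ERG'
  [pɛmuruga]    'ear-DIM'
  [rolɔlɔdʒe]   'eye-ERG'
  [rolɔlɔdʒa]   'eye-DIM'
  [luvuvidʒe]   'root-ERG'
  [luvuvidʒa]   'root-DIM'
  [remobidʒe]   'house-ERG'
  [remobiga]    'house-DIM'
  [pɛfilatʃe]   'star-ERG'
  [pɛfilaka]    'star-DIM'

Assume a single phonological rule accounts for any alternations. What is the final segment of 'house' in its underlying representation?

The root 'house' surfaces as [remobidʒe] and [remobiga], with a stem-final [dʒ] ~ [g] alternation.
But 'root' keeps [dʒ] in both environments ([luvuvidʒe], [luvuvidʒa]), so there is no rule changing /dʒ/ to [g] before the DIM suffix.
So /g/ is underlying, and a rule of palatalization before a front vowel — /k/ and /g/ become palato-alveolar [tʃ] and [dʒ] before a front vowel — gives [dʒ].

/g/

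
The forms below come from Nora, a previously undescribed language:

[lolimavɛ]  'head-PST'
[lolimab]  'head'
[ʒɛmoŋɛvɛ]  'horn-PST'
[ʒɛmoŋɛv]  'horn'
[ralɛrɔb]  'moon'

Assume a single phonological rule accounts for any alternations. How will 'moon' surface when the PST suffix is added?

[ralɛrɔvɛ]

In [lolimavɛ] and [lolimab] the final segment of 'head' alternates: [v] ~ [b].
If /v/ were underlying and a rule turned it into [b] in isolation, 'horn' would also alternate; but it has [v] in both [ʒɛmoŋɛvɛ] and [ʒɛmoŋɛv].
Therefore /b/ is basic and [v] is derived by intervocalic spirantization (voiced stops become fricatives between vowels).
The one attested form of 'moon', [ralɛrɔb], shows underlying /ralɛrɔb/. Applying the same rule between vowels gives [ralɛrɔvɛ].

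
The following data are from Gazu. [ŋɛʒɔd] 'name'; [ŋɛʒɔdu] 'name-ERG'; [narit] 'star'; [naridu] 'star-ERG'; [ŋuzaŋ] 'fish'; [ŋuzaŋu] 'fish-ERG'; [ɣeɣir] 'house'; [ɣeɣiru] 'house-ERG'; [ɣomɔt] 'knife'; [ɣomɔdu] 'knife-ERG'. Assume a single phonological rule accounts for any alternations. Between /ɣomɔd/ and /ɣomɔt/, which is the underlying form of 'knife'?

The root 'knife' surfaces as [ɣomɔt] and [ɣomɔdu], with a stem-final [t] ~ [d] alternation.
The stem 'name' ([ŋɛʒɔd], [ŋɛʒɔdu]) shows [d] unchanged in both environments, so [d] cannot be basic with [t] derived in isolation.
The alternation reflects intervocalic voicing: voiceless stops become voiced between vowels. /t/ is underlying.

/ɣomɔt/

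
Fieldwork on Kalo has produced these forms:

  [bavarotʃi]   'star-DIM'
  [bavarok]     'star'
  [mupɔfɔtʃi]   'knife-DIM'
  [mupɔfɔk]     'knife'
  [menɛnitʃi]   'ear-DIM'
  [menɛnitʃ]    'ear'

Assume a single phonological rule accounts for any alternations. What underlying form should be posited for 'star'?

The root 'star' surfaces as [bavarotʃi] and [bavarok], with a stem-final [tʃ] ~ [k] alternation.
The stem 'ear' ([menɛnitʃi], [menɛnitʃ]) shows [tʃ] unchanged in both environments, so [tʃ] cannot be basic with [k] derived in isolation.
So /k/ is underlying, and a rule of palatalization before a front vowel — /k/ becomes palato-alveolar [tʃ] before a front vowel — gives [tʃ].
The underlying form of 'star' is therefore /bavarok/.

/bavarok/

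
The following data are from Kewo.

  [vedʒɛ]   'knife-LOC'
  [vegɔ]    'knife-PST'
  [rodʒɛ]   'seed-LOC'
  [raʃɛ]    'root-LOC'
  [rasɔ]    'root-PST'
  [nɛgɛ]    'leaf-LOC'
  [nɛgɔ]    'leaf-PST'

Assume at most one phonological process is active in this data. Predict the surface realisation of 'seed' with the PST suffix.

In [vedʒɛ] and [vegɔ] the final segment of 'knife' alternates: [dʒ] ~ [g].
The stem 'leaf' ([nɛgɛ], [nɛgɔ]) shows [g] unchanged in both environments, so [g] cannot be basic with [dʒ] derived before the LOC suffix.
So /dʒ/ is underlying, and a rule of depalatalization — palato-alveolar /dʒ/ and /ʃ/ become [g] and [s] when no front vowel follows — gives [g].
The one attested form of 'seed', [rodʒɛ], shows underlying /rodʒ/. Applying the same rule when no front vowel follows gives [rogɔ].

[rogɔ]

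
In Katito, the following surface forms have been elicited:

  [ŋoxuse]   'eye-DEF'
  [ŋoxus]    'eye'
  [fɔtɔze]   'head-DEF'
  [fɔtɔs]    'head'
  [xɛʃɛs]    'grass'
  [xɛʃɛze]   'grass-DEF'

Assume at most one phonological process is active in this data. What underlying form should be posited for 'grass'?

/xɛʃɛz/

The root 'grass' surfaces as [xɛʃɛs] and [xɛʃɛze], with a stem-final [s] ~ [z] alternation.
The stem 'eye' ([ŋoxus], [ŋoxuse]) shows [s] unchanged in both environments, so [s] cannot be basic with [z] derived before the DEF suffix.
The underlying segment must be /z/; voiced obstruents become voiceless word-finally, yielding [s] there.
So 'grass' = /xɛʃɛz/.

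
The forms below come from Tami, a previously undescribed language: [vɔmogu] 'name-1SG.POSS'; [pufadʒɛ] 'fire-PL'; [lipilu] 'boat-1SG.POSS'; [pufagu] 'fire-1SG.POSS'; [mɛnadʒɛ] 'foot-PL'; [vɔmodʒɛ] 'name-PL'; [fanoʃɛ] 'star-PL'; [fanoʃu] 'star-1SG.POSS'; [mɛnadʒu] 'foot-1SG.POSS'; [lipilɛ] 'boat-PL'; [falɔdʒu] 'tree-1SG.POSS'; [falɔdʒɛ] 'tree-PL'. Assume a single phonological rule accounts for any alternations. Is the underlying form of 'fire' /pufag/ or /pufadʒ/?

/pufag/

In [pufadʒɛ] and [pufagu] the final segment of 'fire' alternates: [dʒ] ~ [g].
But 'foot' keeps [dʒ] in both environments ([mɛnadʒɛ], [mɛnadʒu]), so there is no rule changing /dʒ/ to [g] before the 1SG.POSS suffix.
Therefore /g/ is basic and [dʒ] is derived by palatalization before a front vowel (/g/ becomes palato-alveolar [dʒ] before a front vowel).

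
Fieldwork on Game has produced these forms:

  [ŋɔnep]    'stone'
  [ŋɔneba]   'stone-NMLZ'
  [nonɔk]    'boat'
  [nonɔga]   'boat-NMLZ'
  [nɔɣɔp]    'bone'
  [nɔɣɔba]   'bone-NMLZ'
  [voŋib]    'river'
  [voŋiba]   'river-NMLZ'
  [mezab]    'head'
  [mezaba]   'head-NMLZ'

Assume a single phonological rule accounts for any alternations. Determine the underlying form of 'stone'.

/ŋɔnep/

The root 'stone' surfaces as [ŋɔnep] and [ŋɔneba], with a stem-final [p] ~ [b] alternation.
If /b/ were underlying and a rule turned it into [p] in isolation, 'head' would also alternate; but it has [b] in both [mezab] and [mezaba].
Therefore /p/ is basic and [b] is derived by intervocalic voicing (voiceless stops become voiced between vowels).
Hence 'stone' is /ŋɔnep/ underlyingly.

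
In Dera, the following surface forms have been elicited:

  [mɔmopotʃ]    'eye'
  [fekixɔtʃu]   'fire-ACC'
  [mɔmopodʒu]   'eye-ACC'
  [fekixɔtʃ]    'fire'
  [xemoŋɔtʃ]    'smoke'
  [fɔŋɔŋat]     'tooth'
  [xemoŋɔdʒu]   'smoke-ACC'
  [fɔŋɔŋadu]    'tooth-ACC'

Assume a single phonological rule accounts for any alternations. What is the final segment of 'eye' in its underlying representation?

/dʒ/

'eye' shows [dʒ] ~ [tʃ] at the end of the stem ([mɔmopodʒu] vs [mɔmopotʃ]).
Compare 'fire', with invariant [tʃ] in [fekixɔtʃu] and [fekixɔtʃ]: an analysis with underlying /tʃ/ and a rule producing [dʒ] before the ACC suffix would wrongly predict alternation here too.
The underlying segment must be /dʒ/; voiced obstruents become voiceless word-finally, yielding [tʃ] there.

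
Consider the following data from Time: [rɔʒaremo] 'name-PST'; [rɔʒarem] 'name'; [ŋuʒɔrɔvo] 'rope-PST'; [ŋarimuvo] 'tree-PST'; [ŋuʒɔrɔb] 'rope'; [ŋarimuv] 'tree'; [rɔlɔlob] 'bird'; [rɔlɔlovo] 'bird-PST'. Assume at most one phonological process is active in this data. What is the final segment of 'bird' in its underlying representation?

The root 'bird' surfaces as [rɔlɔlovo] and [rɔlɔlob], with a stem-final [v] ~ [b] alternation.
But 'tree' keeps [v] in both environments ([ŋarimuvo], [ŋarimuv]), so there is no rule changing /v/ to [b] in isolation.
The underlying segment must be /b/; voiced stops become fricatives between vowels, yielding [v] there.

/b/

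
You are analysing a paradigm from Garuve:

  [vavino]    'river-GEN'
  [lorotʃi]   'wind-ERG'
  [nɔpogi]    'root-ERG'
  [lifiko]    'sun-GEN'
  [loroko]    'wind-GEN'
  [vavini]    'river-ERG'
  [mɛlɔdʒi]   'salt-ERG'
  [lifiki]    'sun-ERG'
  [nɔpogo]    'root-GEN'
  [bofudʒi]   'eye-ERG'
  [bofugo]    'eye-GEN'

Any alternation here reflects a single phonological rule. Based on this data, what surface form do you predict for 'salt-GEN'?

The root 'eye' surfaces as [bofugo] and [bofudʒi], with a stem-final [g] ~ [dʒ] alternation.
The stem 'root' ([nɔpogo], [nɔpogi]) shows [g] unchanged in both environments, so [g] cannot be basic with [dʒ] derived before the ERG suffix.
The underlying segment must be /dʒ/; palato-alveolar /tʃ/ and /dʒ/ become [k] and [g] when no front vowel follows, yielding [g] there.
From [mɛlɔdʒi] the stem 'salt' is /mɛlɔdʒ/; when no front vowel follows this yields [mɛlɔgo].

[mɛlɔgo]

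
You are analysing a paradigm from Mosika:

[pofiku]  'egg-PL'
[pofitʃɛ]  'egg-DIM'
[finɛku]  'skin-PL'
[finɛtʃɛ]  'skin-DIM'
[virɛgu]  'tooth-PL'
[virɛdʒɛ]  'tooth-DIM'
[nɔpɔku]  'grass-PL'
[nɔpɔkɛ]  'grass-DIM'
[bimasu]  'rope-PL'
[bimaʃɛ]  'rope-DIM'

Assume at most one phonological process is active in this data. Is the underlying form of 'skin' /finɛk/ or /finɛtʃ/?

/finɛtʃ/

The stem for 'skin' ends in [k] in [finɛku] but [tʃ] in [finɛtʃɛ].
If /k/ were underlying and a rule turned it into [tʃ] before the DIM suffix, 'grass' would also alternate; but it has [k] in both [nɔpɔku] and [nɔpɔkɛ].
The alternation reflects depalatalization: palato-alveolar /tʃ/, /dʒ/ and /ʃ/ become [k], [g] and [s] when no front vowel follows. /tʃ/ is underlying.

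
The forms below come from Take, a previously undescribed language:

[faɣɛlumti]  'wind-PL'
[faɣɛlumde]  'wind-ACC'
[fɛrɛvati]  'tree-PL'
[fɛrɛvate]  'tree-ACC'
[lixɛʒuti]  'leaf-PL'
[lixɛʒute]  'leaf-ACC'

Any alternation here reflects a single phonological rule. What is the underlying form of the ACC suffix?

/-de/

The ACC suffix surfaces as [-de] and [-te], depending on the final segment of the stem.
By contrast the PL suffix keeps its initial [t] throughout — that segment must be underlying.
The ACC suffix is therefore /-de/ underlyingly, with post-vocalic devoicing: voiced stops become voiceless after a vowel.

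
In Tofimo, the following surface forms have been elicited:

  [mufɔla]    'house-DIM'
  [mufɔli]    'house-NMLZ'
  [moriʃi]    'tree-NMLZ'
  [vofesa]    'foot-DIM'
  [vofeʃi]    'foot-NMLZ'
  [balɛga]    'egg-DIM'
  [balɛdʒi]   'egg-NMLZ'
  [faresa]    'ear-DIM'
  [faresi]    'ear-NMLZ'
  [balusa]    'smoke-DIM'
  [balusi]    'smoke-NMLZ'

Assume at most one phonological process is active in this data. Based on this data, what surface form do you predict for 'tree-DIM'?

'foot' shows [s] ~ [ʃ] at the end of the stem ([vofesa] vs [vofeʃi]).
But 'smoke' keeps [s] in both environments ([balusa], [balusi]), so there is no rule changing /s/ to [ʃ] before the NMLZ suffix.
Therefore /ʃ/ is basic and [s] is derived by depalatalization (palato-alveolar /dʒ/ and /ʃ/ become [g] and [s] when no front vowel follows).
From [moriʃi] the stem 'tree' is /moriʃ/; when no front vowel follows this yields [morisa].

[morisa]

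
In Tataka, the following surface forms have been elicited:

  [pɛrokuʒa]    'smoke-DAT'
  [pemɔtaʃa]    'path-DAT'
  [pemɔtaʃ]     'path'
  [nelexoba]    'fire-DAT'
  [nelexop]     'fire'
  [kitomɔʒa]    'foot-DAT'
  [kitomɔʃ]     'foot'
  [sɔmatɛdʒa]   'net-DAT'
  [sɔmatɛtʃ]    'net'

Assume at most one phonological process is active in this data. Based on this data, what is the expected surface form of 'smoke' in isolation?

[pɛrokuʃ]

The stem for 'foot' ends in [ʒ] in [kitomɔʒa] but [ʃ] in [kitomɔʃ].
The stem 'path' ([pemɔtaʃa], [pemɔtaʃ]) shows [ʃ] unchanged in both environments, so [ʃ] cannot be basic with [ʒ] derived before the DAT suffix.
The underlying segment must be /ʒ/; voiced obstruents become voiceless word-finally, yielding [ʃ] there.
From [pɛrokuʒa] the stem 'smoke' is /pɛrokuʒ/; word-finally this yields [pɛrokuʃ].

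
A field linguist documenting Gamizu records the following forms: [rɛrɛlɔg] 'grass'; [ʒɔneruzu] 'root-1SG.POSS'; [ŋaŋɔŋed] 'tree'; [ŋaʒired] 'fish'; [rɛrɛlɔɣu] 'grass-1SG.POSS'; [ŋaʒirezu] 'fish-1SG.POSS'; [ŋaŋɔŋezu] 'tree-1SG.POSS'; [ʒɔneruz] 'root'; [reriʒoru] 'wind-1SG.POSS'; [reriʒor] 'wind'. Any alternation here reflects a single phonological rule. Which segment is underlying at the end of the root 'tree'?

The stem for 'tree' ends in [z] in [ŋaŋɔŋezu] but [d] in [ŋaŋɔŋed].
Compare 'root', with invariant [z] in [ʒɔneruzu] and [ʒɔneruz]: an analysis with underlying /z/ and a rule producing [d] in isolation would wrongly predict alternation here too.
Therefore /d/ is basic and [z] is derived by intervocalic spirantization (voiced stops become fricatives between vowels).

/d/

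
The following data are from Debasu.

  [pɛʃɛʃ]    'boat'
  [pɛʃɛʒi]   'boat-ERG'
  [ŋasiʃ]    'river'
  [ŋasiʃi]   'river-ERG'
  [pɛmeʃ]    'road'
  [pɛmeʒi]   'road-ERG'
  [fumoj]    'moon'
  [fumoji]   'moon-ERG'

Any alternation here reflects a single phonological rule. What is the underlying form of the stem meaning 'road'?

'road' shows [ʃ] ~ [ʒ] at the end of the stem ([pɛmeʃ] vs [pɛmeʒi]).
If /ʃ/ were underlying and a rule turned it into [ʒ] before the ERG suffix, 'river' would also alternate; but it has [ʃ] in both [ŋasiʃ] and [ŋasiʃi].
The underlying segment must be /ʒ/; voiced obstruents become voiceless word-finally, yielding [ʃ] there.

/pɛmeʒ/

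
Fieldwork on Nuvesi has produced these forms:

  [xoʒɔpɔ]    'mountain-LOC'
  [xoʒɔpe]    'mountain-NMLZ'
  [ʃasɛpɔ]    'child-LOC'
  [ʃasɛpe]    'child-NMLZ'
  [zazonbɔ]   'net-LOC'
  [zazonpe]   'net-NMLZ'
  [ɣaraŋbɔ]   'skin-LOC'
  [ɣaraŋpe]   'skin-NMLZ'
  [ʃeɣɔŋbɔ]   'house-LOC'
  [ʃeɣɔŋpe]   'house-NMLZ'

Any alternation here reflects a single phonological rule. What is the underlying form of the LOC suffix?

The LOC morpheme has two allomorphs, [-bɔ] and [-pɔ].
By contrast the NMLZ suffix keeps its initial [p] throughout — that segment must be underlying.
So the underlying form is /-bɔ/, and voiced stops become voiceless after a vowel.

/-bɔ/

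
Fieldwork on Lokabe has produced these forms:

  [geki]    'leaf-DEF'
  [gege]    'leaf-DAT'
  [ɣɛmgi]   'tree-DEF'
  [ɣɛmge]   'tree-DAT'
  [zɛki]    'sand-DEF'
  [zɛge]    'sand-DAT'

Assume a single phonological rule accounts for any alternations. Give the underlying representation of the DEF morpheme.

/-ki/

The DEF suffix surfaces as [-gi] and [-ki], depending on the final segment of the stem.
By contrast the DAT suffix keeps its initial [g] throughout — that segment must be underlying.
The DEF suffix is therefore /-ki/ underlyingly, with post-nasal voicing: voiceless stops become voiced after a nasal.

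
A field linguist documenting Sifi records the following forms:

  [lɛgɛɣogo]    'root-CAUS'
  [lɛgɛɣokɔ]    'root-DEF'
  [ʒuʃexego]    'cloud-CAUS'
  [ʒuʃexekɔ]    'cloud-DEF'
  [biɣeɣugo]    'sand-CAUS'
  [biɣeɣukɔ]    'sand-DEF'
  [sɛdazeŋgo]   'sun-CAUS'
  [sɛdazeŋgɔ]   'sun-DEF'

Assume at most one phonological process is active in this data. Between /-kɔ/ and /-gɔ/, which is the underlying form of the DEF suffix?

/-kɔ/

The DEF suffix surfaces as [-gɔ] and [-kɔ], depending on the final segment of the stem.
By contrast the CAUS suffix keeps its initial [g] throughout — that segment must be underlying.
The DEF suffix is therefore /-kɔ/ underlyingly, with post-nasal voicing: voiceless stops become voiced after a nasal.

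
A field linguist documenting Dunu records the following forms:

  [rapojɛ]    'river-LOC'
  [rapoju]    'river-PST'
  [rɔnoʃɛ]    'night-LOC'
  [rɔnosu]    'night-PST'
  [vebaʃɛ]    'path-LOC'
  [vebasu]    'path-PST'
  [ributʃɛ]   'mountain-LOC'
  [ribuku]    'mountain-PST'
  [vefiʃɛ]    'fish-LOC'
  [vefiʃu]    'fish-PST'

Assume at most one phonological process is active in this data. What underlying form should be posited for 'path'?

/vebas/

The root 'path' surfaces as [vebaʃɛ] and [vebasu], with a stem-final [ʃ] ~ [s] alternation.
The stem 'fish' ([vefiʃɛ], [vefiʃu]) shows [ʃ] unchanged in both environments, so [ʃ] cannot be basic with [s] derived before the PST suffix.
The alternation reflects palatalization before a front vowel: /k/ and /s/ become palato-alveolar [tʃ] and [ʃ] before a front vowel. /s/ is underlying.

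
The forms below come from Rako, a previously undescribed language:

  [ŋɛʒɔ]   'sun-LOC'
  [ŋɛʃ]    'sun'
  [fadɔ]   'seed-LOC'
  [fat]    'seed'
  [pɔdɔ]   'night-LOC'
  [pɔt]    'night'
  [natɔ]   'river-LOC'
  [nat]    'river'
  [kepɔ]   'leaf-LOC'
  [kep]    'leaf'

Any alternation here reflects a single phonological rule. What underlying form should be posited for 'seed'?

/fad/

In [fadɔ] and [fat] the final segment of 'seed' alternates: [d] ~ [t].
If /t/ were underlying and a rule turned it into [d] before the LOC suffix, 'river' would also alternate; but it has [t] in both [natɔ] and [nat].
The underlying segment must be /d/; voiced obstruents become voiceless word-finally, yielding [t] there.
Hence 'seed' is /fad/ underlyingly.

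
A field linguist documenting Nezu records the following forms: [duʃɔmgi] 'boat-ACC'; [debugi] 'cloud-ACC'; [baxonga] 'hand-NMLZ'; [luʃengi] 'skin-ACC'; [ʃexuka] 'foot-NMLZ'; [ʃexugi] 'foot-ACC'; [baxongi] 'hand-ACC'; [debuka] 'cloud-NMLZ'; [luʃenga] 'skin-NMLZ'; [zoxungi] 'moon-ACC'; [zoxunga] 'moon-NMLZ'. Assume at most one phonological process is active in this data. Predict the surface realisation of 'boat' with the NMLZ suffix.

The NMLZ morpheme has two allomorphs, [-ga] and [-ka].
By contrast the ACC suffix keeps its initial [g] throughout — that segment must be underlying.
So the underlying form is /-ka/, and voiceless stops become voiced after a nasal.
After 'boat', which ends in a nasal, the suffix surfaces as [-ga], giving [duʃɔmga].

[duʃɔmga]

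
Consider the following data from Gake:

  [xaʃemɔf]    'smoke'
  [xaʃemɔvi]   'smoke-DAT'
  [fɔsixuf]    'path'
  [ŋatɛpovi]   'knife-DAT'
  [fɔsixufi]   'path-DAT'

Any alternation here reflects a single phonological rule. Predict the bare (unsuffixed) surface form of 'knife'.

[ŋatɛpof]

In [xaʃemɔvi] and [xaʃemɔf] the final segment of 'smoke' alternates: [v] ~ [f].
But 'path' keeps [f] in both environments ([fɔsixufi], [fɔsixuf]), so there is no rule changing /f/ to [v] before the DAT suffix.
Therefore /v/ is basic and [f] is derived by word-final obstruent devoicing (voiced obstruents become voiceless word-finally).
From [ŋatɛpovi] the stem 'knife' is /ŋatɛpov/; word-finally this yields [ŋatɛpof].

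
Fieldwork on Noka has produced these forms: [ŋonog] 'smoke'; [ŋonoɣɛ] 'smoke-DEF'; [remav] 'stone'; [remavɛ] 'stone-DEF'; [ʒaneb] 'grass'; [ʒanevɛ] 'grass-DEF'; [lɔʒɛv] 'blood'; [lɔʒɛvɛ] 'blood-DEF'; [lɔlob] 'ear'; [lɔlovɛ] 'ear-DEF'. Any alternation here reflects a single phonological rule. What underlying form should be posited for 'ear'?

/lɔlob/

The root 'ear' surfaces as [lɔlob] and [lɔlovɛ], with a stem-final [b] ~ [v] alternation.
If /v/ were underlying and a rule turned it into [b] in isolation, 'blood' would also alternate; but it has [v] in both [lɔʒɛv] and [lɔʒɛvɛ].
The alternation reflects intervocalic spirantization: voiced stops become fricatives between vowels. /b/ is underlying.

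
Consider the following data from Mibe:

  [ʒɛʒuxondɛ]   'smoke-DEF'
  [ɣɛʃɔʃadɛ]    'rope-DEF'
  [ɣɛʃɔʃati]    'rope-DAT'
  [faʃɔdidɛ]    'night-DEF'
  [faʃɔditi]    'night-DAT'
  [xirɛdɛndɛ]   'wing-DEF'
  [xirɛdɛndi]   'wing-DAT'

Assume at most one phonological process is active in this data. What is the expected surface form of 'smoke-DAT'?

[ʒɛʒuxondi]

The DAT suffix surfaces as [-di] and [-ti], depending on the final segment of the stem.
The DEF suffix, which begins with [d], is invariant after every stem; so [d] is not altered by any rule here.
The DAT suffix is therefore /-ti/ underlyingly, with post-nasal voicing: voiceless stops become voiced after a nasal.
After 'smoke', which ends in a nasal, the suffix surfaces as [-di], giving [ʒɛʒuxondi].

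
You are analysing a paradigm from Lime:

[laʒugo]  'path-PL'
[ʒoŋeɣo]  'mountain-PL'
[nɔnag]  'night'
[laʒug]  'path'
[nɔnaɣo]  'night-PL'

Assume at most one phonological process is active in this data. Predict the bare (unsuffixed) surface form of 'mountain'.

The root 'night' surfaces as [nɔnag] and [nɔnaɣo], with a stem-final [g] ~ [ɣ] alternation.
Compare 'path', with invariant [g] in [laʒug] and [laʒugo]: an analysis with underlying /g/ and a rule producing [ɣ] before the PL suffix would wrongly predict alternation here too.
The alternation reflects word-final hardening: voiced fricatives become stops word-finally. /ɣ/ is underlying.
From [ʒoŋeɣo] the stem 'mountain' is /ʒoŋeɣ/; word-finally this yields [ʒoŋeg].

[ʒoŋeg]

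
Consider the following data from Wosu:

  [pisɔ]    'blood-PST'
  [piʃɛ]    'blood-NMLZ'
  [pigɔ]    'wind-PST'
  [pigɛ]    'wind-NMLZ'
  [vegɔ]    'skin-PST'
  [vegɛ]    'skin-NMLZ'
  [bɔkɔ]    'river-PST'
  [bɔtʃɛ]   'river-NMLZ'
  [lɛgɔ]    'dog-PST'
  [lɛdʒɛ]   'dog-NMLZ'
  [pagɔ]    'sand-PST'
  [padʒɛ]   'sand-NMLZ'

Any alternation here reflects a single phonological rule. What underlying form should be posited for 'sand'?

The root 'sand' surfaces as [pagɔ] and [padʒɛ], with a stem-final [g] ~ [dʒ] alternation.
If /g/ were underlying and a rule turned it into [dʒ] before the NMLZ suffix, 'wind' would also alternate; but it has [g] in both [pigɔ] and [pigɛ].
Therefore /dʒ/ is basic and [g] is derived by depalatalization (palato-alveolar /tʃ/, /dʒ/ and /ʃ/ become [k], [g] and [s] when no front vowel follows).

/padʒ/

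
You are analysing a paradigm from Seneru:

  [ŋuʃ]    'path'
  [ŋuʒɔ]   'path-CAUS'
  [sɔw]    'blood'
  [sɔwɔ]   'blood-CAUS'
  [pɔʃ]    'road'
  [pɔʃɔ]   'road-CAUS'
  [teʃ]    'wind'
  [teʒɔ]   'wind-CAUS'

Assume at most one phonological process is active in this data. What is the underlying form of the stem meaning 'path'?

/ŋuʒ/

In [ŋuʃ] and [ŋuʒɔ] the final segment of 'path' alternates: [ʃ] ~ [ʒ].
Compare 'road', with invariant [ʃ] in [pɔʃ] and [pɔʃɔ]: an analysis with underlying /ʃ/ and a rule producing [ʒ] before the CAUS suffix would wrongly predict alternation here too.
So /ʒ/ is underlying, and a rule of word-final obstruent devoicing — voiced obstruents become voiceless word-finally — gives [ʃ].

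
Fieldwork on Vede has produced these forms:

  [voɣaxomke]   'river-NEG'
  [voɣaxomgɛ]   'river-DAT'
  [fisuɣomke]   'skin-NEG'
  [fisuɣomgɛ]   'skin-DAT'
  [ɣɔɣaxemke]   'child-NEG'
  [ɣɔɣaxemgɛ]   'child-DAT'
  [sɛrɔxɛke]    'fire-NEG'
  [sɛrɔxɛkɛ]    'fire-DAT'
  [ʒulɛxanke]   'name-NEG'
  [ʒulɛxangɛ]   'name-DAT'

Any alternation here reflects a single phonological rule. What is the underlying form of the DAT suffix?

/-gɛ/

The DAT suffix surfaces as [-gɛ] and [-kɛ], depending on the final segment of the stem.
The NEG suffix, which begins with [k], is invariant after every stem; so [k] is not altered by any rule here.
The DAT suffix is therefore /-gɛ/ underlyingly, with post-vocalic devoicing: voiced stops become voiceless after a vowel.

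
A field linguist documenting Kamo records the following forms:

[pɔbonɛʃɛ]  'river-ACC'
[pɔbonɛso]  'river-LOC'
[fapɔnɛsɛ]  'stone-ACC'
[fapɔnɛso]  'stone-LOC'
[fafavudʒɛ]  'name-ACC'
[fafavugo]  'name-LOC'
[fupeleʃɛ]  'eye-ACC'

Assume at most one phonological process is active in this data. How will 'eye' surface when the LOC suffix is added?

'river' shows [ʃ] ~ [s] at the end of the stem ([pɔbonɛʃɛ] vs [pɔbonɛso]).
The stem 'stone' ([fapɔnɛsɛ], [fapɔnɛso]) shows [s] unchanged in both environments, so [s] cannot be basic with [ʃ] derived before the ACC suffix.
Therefore /ʃ/ is basic and [s] is derived by depalatalization (palato-alveolar /dʒ/ and /ʃ/ become [g] and [s] when no front vowel follows).
From [fupeleʃɛ] the stem 'eye' is /fupeleʃ/; when no front vowel follows this yields [fupeleso].

[fupeleso]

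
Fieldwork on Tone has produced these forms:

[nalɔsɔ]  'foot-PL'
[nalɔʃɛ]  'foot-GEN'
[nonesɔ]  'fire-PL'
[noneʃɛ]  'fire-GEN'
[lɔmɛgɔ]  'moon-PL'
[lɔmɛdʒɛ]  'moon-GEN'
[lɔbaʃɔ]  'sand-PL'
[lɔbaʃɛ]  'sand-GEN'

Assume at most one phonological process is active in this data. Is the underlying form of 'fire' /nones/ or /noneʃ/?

The root 'fire' surfaces as [nonesɔ] and [noneʃɛ], with a stem-final [s] ~ [ʃ] alternation.
But 'sand' keeps [ʃ] in both environments ([lɔbaʃɔ], [lɔbaʃɛ]), so there is no rule changing /ʃ/ to [s] before the PL suffix.
The alternation reflects palatalization before a front vowel: /g/ and /s/ become palato-alveolar [dʒ] and [ʃ] before a front vowel. /s/ is underlying.

/nones/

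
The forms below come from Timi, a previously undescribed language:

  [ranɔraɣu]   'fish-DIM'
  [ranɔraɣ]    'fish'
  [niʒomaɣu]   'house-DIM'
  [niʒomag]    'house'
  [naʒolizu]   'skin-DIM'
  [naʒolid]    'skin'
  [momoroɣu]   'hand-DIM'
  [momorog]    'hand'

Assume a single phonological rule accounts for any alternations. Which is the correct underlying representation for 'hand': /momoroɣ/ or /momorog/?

/momorog/

The stem for 'hand' ends in [ɣ] in [momoroɣu] but [g] in [momorog].
But 'fish' keeps [ɣ] in both environments ([ranɔraɣu], [ranɔraɣ]), so there is no rule changing /ɣ/ to [g] in isolation.
The underlying segment must be /g/; voiced stops become fricatives between vowels, yielding [ɣ] there.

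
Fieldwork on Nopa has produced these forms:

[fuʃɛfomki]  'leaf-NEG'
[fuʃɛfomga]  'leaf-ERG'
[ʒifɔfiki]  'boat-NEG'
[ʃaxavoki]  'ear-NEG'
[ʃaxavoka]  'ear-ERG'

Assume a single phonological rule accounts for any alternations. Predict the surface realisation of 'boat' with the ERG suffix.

The ERG morpheme has two allomorphs, [-ga] and [-ka].
The NEG suffix, which begins with [k], is invariant after every stem; so [k] is not altered by any rule here.
The ERG suffix is therefore /-ga/ underlyingly, with post-vocalic devoicing: voiced stops become voiceless after a vowel.
After 'boat', which ends in a vowel, the suffix surfaces as [-ka], giving [ʒifɔfika].

[ʒifɔfika]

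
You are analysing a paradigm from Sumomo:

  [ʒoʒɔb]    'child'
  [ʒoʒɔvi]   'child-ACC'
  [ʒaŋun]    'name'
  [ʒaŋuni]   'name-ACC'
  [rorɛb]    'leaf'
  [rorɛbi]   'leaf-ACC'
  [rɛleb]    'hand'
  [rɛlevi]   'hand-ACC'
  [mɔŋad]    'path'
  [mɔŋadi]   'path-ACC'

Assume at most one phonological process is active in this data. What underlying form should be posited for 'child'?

'child' shows [b] ~ [v] at the end of the stem ([ʒoʒɔb] vs [ʒoʒɔvi]).
But 'leaf' keeps [b] in both environments ([rorɛb], [rorɛbi]), so there is no rule changing /b/ to [v] before the ACC suffix.
The alternation reflects word-final hardening: voiced fricatives become stops word-finally. /v/ is underlying.
Hence 'child' is /ʒoʒɔv/ underlyingly.

/ʒoʒɔv/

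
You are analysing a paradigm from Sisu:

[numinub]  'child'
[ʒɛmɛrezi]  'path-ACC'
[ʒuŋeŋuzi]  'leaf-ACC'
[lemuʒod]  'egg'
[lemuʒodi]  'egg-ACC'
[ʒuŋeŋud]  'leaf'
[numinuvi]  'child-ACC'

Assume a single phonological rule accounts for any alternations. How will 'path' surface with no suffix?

[ʒɛmɛred]

In [ʒuŋeŋud] and [ʒuŋeŋuzi] the final segment of 'leaf' alternates: [d] ~ [z].
But 'egg' keeps [d] in both environments ([lemuʒod], [lemuʒodi]), so there is no rule changing /d/ to [z] before the ACC suffix.
The alternation reflects word-final hardening: voiced fricatives become stops word-finally. /z/ is underlying.
The one attested form of 'path', [ʒɛmɛrezi], shows underlying /ʒɛmɛrez/. Applying the same rule word-finally gives [ʒɛmɛred].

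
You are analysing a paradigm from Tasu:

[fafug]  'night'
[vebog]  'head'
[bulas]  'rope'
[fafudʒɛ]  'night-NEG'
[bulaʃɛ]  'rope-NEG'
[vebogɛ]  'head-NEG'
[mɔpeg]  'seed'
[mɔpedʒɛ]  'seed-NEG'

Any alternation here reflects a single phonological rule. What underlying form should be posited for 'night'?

/fafudʒ/

In [fafug] and [fafudʒɛ] the final segment of 'night' alternates: [g] ~ [dʒ].
But 'head' keeps [g] in both environments ([vebog], [vebogɛ]), so there is no rule changing /g/ to [dʒ] before the NEG suffix.
Therefore /dʒ/ is basic and [g] is derived by depalatalization (palato-alveolar /dʒ/ and /ʃ/ become [g] and [s] when no front vowel follows).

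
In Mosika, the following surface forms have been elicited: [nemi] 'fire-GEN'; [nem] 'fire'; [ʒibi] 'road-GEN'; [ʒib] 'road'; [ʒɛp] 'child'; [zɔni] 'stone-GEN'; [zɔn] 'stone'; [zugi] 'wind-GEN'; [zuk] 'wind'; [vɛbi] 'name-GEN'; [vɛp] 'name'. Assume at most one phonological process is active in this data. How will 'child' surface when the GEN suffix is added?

[ʒɛbi]

The root 'name' surfaces as [vɛbi] and [vɛp], with a stem-final [b] ~ [p] alternation.
The stem 'road' ([ʒibi], [ʒib]) shows [b] unchanged in both environments, so [b] cannot be basic with [p] derived in isolation.
The alternation reflects intervocalic voicing: voiceless stops become voiced between vowels. /p/ is underlying.
From [ʒɛp] the stem 'child' is /ʒɛp/; between vowels this yields [ʒɛbi].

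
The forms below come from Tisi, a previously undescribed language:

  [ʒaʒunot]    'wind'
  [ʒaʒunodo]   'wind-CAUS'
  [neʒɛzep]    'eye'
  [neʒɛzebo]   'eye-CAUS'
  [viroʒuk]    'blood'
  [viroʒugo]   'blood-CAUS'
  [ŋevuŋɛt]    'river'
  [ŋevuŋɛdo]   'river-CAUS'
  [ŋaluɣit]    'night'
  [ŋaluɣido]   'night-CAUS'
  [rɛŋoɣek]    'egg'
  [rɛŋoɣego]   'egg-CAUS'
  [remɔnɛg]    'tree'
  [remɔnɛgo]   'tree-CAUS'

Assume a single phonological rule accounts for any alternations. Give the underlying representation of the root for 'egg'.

'egg' shows [k] ~ [g] at the end of the stem ([rɛŋoɣek] vs [rɛŋoɣego]).
If /g/ were underlying and a rule turned it into [k] in isolation, 'tree' would also alternate; but it has [g] in both [remɔnɛg] and [remɔnɛgo].
So /k/ is underlying, and a rule of intervocalic voicing — voiceless stops become voiced between vowels — gives [g].
So 'egg' = /rɛŋoɣek/.

/rɛŋoɣek/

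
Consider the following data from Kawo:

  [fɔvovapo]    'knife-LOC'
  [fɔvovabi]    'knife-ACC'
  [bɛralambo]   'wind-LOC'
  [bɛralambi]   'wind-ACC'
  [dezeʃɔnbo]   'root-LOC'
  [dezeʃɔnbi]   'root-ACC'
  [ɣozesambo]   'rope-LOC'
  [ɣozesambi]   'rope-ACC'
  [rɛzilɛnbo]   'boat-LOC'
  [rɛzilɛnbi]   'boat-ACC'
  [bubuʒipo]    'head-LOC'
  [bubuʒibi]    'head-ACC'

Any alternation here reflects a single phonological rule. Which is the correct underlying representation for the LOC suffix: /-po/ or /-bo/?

The LOC suffix surfaces as [-bo] and [-po], depending on the final segment of the stem.
By contrast the ACC suffix keeps its initial [b] throughout — that segment must be underlying.
The LOC suffix is therefore /-po/ underlyingly, with post-nasal voicing: voiceless stops become voiced after a nasal.

/-po/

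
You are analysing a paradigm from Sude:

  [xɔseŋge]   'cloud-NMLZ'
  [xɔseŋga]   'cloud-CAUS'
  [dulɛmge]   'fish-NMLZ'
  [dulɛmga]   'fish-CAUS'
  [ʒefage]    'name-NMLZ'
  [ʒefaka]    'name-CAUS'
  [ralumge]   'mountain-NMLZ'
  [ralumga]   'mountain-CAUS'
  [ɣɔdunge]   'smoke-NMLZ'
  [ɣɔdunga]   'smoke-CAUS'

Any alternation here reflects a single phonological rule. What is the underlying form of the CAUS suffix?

The CAUS morpheme has two allomorphs, [-ga] and [-ka].
The NMLZ suffix, which begins with [g], is invariant after every stem; so [g] is not altered by any rule here.
So the underlying form is /-ka/, and voiceless stops become voiced after a nasal.

/-ka/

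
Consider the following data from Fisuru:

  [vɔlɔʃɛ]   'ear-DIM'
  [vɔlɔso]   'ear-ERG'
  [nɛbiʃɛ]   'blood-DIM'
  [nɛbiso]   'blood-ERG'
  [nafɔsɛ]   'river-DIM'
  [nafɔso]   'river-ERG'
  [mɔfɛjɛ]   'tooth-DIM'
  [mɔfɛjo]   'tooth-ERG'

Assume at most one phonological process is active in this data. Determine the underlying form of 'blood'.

/nɛbiʃ/

The root 'blood' surfaces as [nɛbiʃɛ] and [nɛbiso], with a stem-final [ʃ] ~ [s] alternation.
The stem 'river' ([nafɔsɛ], [nafɔso]) shows [s] unchanged in both environments, so [s] cannot be basic with [ʃ] derived before the DIM suffix.
Therefore /ʃ/ is basic and [s] is derived by depalatalization (palato-alveolar /ʃ/ becomes [s] when no front vowel follows).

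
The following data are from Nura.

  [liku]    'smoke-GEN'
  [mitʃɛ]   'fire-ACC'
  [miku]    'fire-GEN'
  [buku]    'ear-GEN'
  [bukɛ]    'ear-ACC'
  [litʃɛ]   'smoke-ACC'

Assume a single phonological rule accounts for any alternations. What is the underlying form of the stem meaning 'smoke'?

/litʃ/

'smoke' shows [tʃ] ~ [k] at the end of the stem ([litʃɛ] vs [liku]).
Compare 'ear', with invariant [k] in [bukɛ] and [buku]: an analysis with underlying /k/ and a rule producing [tʃ] before the ACC suffix would wrongly predict alternation here too.
Therefore /tʃ/ is basic and [k] is derived by depalatalization (palato-alveolar /tʃ/ becomes [k] when no front vowel follows).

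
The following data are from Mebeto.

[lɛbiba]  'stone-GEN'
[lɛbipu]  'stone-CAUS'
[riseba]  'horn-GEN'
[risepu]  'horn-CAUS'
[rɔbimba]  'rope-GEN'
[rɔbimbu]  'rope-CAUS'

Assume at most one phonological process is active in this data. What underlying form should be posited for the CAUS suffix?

/-pu/

The CAUS suffix surfaces as [-bu] and [-pu], depending on the final segment of the stem.
The GEN suffix, which begins with [b], is invariant after every stem; so [b] is not altered by any rule here.
So the underlying form is /-pu/, and voiceless stops become voiced after a nasal.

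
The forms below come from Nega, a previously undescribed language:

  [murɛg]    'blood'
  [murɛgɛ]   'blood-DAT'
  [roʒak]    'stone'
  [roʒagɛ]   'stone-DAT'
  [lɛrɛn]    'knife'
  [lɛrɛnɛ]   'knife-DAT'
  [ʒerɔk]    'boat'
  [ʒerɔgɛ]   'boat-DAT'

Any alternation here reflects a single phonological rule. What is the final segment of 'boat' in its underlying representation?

'boat' shows [k] ~ [g] at the end of the stem ([ʒerɔk] vs [ʒerɔgɛ]).
If /g/ were underlying and a rule turned it into [k] in isolation, 'blood' would also alternate; but it has [g] in both [murɛg] and [murɛgɛ].
The alternation reflects intervocalic voicing: voiceless stops become voiced between vowels. /k/ is underlying.

/k/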